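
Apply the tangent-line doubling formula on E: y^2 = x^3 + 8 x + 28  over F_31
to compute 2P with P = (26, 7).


Doubling: s = (3 x1^2 + a) / (2 y1)
s = (3*26^2 + 8) / (2*7) mod 31 = 17
x3 = s^2 - 2 x1 mod 31 = 17^2 - 2*26 = 20
y3 = s (x1 - x3) - y1 mod 31 = 17 * (26 - 20) - 7 = 2

2P = (20, 2)


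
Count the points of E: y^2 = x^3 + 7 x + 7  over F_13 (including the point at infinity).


For each x in F_13, count y with y^2 = x^3 + 7 x + 7 mod 13:
  x = 2: RHS = 3, y in [4, 9]  -> 2 point(s)
  x = 3: RHS = 3, y in [4, 9]  -> 2 point(s)
  x = 7: RHS = 9, y in [3, 10]  -> 2 point(s)
  x = 8: RHS = 3, y in [4, 9]  -> 2 point(s)
  x = 12: RHS = 12, y in [5, 8]  -> 2 point(s)
Affine points: 10. Add the point at infinity: total = 11.

#E(F_13) = 11


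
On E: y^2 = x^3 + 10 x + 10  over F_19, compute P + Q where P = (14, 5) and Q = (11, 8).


P != Q, so use the chord formula.
s = (y2 - y1) / (x2 - x1) = (3) / (16) mod 19 = 18
x3 = s^2 - x1 - x2 mod 19 = 18^2 - 14 - 11 = 14
y3 = s (x1 - x3) - y1 mod 19 = 18 * (14 - 14) - 5 = 14

P + Q = (14, 14)


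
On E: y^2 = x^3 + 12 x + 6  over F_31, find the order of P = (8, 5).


Compute successive multiples of P until we hit O:
  1P = (8, 5)
  2P = (17, 16)
  3P = (14, 29)
  4P = (25, 20)
  5P = (5, 25)
  6P = (28, 25)
  7P = (27, 7)
  8P = (21, 23)
  ... (continuing to 21P)
  21P = O

ord(P) = 21


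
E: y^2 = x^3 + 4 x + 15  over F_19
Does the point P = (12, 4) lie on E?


Check whether y^2 = x^3 + 4 x + 15 (mod 19) for (x, y) = (12, 4).
LHS: y^2 = 4^2 mod 19 = 16
RHS: x^3 + 4 x + 15 = 12^3 + 4*12 + 15 mod 19 = 5
LHS != RHS

No, not on the curve


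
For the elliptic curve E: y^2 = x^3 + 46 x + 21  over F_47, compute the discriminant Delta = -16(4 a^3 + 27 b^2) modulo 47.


4 a^3 + 27 b^2 = 4*46^3 + 27*21^2 = 389344 + 11907 = 401251
Delta = -16 * (401251) = -6420016
Delta mod 47 = 43

Delta = 43 (mod 47)


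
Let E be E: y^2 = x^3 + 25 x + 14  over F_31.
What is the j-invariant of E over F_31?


Delta = -16(4 a^3 + 27 b^2) mod 31 = 18
-1728 * (4 a)^3 = -1728 * (4*25)^3 mod 31 = 16
j = 16 * 18^(-1) mod 31 = 25

j = 25 (mod 31)


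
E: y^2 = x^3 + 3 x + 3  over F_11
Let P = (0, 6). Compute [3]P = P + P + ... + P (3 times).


k = 3 = 11_2 (binary, LSB first: 11)
Double-and-add from P = (0, 6):
  bit 0 = 1: acc = O + (0, 6) = (0, 6)
  bit 1 = 1: acc = (0, 6) + (9, 0) = (0, 5)

3P = (0, 5)


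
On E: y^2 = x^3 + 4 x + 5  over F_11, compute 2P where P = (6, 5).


Doubling: s = (3 x1^2 + a) / (2 y1)
s = (3*6^2 + 4) / (2*5) mod 11 = 9
x3 = s^2 - 2 x1 mod 11 = 9^2 - 2*6 = 3
y3 = s (x1 - x3) - y1 mod 11 = 9 * (6 - 3) - 5 = 0

2P = (3, 0)


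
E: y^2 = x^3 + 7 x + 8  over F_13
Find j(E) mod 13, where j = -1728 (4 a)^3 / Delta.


Delta = -16(4 a^3 + 27 b^2) mod 13 = 8
-1728 * (4 a)^3 = -1728 * (4*7)^3 mod 13 = 8
j = 8 * 8^(-1) mod 13 = 1

j = 1 (mod 13)


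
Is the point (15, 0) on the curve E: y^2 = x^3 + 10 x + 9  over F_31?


Check whether y^2 = x^3 + 10 x + 9 (mod 31) for (x, y) = (15, 0).
LHS: y^2 = 0^2 mod 31 = 0
RHS: x^3 + 10 x + 9 = 15^3 + 10*15 + 9 mod 31 = 0
LHS = RHS

Yes, on the curve


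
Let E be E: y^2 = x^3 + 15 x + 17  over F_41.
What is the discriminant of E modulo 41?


4 a^3 + 27 b^2 = 4*15^3 + 27*17^2 = 13500 + 7803 = 21303
Delta = -16 * (21303) = -340848
Delta mod 41 = 26

Delta = 26 (mod 41)


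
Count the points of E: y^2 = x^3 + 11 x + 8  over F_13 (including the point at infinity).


For each x in F_13, count y with y^2 = x^3 + 11 x + 8 mod 13:
  x = 2: RHS = 12, y in [5, 8]  -> 2 point(s)
  x = 3: RHS = 3, y in [4, 9]  -> 2 point(s)
  x = 4: RHS = 12, y in [5, 8]  -> 2 point(s)
  x = 6: RHS = 4, y in [2, 11]  -> 2 point(s)
  x = 7: RHS = 12, y in [5, 8]  -> 2 point(s)
  x = 8: RHS = 10, y in [6, 7]  -> 2 point(s)
  x = 9: RHS = 4, y in [2, 11]  -> 2 point(s)
  x = 10: RHS = 0, y in [0]  -> 1 point(s)
  x = 11: RHS = 4, y in [2, 11]  -> 2 point(s)
  x = 12: RHS = 9, y in [3, 10]  -> 2 point(s)
Affine points: 19. Add the point at infinity: total = 20.

#E(F_13) = 20


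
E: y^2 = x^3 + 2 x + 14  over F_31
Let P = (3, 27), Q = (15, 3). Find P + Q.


P != Q, so use the chord formula.
s = (y2 - y1) / (x2 - x1) = (7) / (12) mod 31 = 29
x3 = s^2 - x1 - x2 mod 31 = 29^2 - 3 - 15 = 17
y3 = s (x1 - x3) - y1 mod 31 = 29 * (3 - 17) - 27 = 1

P + Q = (17, 1)


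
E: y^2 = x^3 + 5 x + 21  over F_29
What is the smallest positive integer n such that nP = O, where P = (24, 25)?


Compute successive multiples of P until we hit O:
  1P = (24, 25)
  2P = (23, 23)
  3P = (15, 22)
  4P = (3, 11)
  5P = (25, 13)
  6P = (8, 15)
  7P = (6, 8)
  8P = (22, 22)
  ... (continuing to 25P)
  25P = O

ord(P) = 25


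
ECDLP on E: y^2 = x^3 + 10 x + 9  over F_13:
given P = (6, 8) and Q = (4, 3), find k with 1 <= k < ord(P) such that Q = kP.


Enumerate multiples of P until we hit Q = (4, 3):
  1P = (6, 8)
  2P = (4, 10)
  3P = (4, 3)
Match found at i = 3.

k = 3


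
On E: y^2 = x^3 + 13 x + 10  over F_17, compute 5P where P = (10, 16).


k = 5 = 101_2 (binary, LSB first: 101)
Double-and-add from P = (10, 16):
  bit 0 = 1: acc = O + (10, 16) = (10, 16)
  bit 1 = 0: acc unchanged = (10, 16)
  bit 2 = 1: acc = (10, 16) + (16, 9) = (7, 6)

5P = (7, 6)


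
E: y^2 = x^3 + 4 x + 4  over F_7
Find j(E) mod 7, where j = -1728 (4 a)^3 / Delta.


Delta = -16(4 a^3 + 27 b^2) mod 7 = 3
-1728 * (4 a)^3 = -1728 * (4*4)^3 mod 7 = 1
j = 1 * 3^(-1) mod 7 = 5

j = 5 (mod 7)


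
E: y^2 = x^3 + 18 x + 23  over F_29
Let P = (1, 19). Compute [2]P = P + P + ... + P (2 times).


k = 2 = 10_2 (binary, LSB first: 01)
Double-and-add from P = (1, 19):
  bit 0 = 0: acc unchanged = O
  bit 1 = 1: acc = O + (26, 0) = (26, 0)

2P = (26, 0)


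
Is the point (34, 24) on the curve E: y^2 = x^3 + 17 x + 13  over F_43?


Check whether y^2 = x^3 + 17 x + 13 (mod 43) for (x, y) = (34, 24).
LHS: y^2 = 24^2 mod 43 = 17
RHS: x^3 + 17 x + 13 = 34^3 + 17*34 + 13 mod 43 = 34
LHS != RHS

No, not on the curve


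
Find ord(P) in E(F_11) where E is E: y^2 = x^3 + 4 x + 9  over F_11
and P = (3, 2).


Compute successive multiples of P until we hit O:
  1P = (3, 2)
  2P = (8, 6)
  3P = (9, 2)
  4P = (10, 9)
  5P = (10, 2)
  6P = (9, 9)
  7P = (8, 5)
  8P = (3, 9)
  ... (continuing to 9P)
  9P = O

ord(P) = 9


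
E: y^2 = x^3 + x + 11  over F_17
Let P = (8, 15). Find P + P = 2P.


Doubling: s = (3 x1^2 + a) / (2 y1)
s = (3*8^2 + 1) / (2*15) mod 17 = 7
x3 = s^2 - 2 x1 mod 17 = 7^2 - 2*8 = 16
y3 = s (x1 - x3) - y1 mod 17 = 7 * (8 - 16) - 15 = 14

2P = (16, 14)


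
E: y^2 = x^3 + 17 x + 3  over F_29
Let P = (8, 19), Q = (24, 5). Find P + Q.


P != Q, so use the chord formula.
s = (y2 - y1) / (x2 - x1) = (15) / (16) mod 29 = 10
x3 = s^2 - x1 - x2 mod 29 = 10^2 - 8 - 24 = 10
y3 = s (x1 - x3) - y1 mod 29 = 10 * (8 - 10) - 19 = 19

P + Q = (10, 19)


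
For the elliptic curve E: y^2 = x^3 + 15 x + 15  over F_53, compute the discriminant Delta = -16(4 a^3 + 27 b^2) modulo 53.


4 a^3 + 27 b^2 = 4*15^3 + 27*15^2 = 13500 + 6075 = 19575
Delta = -16 * (19575) = -313200
Delta mod 53 = 30

Delta = 30 (mod 53)


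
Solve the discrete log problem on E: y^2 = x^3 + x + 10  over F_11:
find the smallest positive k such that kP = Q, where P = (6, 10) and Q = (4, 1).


Enumerate multiples of P until we hit Q = (4, 1):
  1P = (6, 10)
  2P = (2, 3)
  3P = (4, 10)
  4P = (1, 1)
  5P = (9, 0)
  6P = (1, 10)
  7P = (4, 1)
Match found at i = 7.

k = 7


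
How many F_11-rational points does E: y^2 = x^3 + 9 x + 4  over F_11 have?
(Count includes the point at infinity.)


For each x in F_11, count y with y^2 = x^3 + 9 x + 4 mod 11:
  x = 0: RHS = 4, y in [2, 9]  -> 2 point(s)
  x = 1: RHS = 3, y in [5, 6]  -> 2 point(s)
  x = 3: RHS = 3, y in [5, 6]  -> 2 point(s)
  x = 4: RHS = 5, y in [4, 7]  -> 2 point(s)
  x = 5: RHS = 9, y in [3, 8]  -> 2 point(s)
  x = 7: RHS = 3, y in [5, 6]  -> 2 point(s)
  x = 8: RHS = 5, y in [4, 7]  -> 2 point(s)
  x = 9: RHS = 0, y in [0]  -> 1 point(s)
  x = 10: RHS = 5, y in [4, 7]  -> 2 point(s)
Affine points: 17. Add the point at infinity: total = 18.

#E(F_11) = 18


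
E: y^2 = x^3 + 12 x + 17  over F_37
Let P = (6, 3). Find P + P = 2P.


Doubling: s = (3 x1^2 + a) / (2 y1)
s = (3*6^2 + 12) / (2*3) mod 37 = 20
x3 = s^2 - 2 x1 mod 37 = 20^2 - 2*6 = 18
y3 = s (x1 - x3) - y1 mod 37 = 20 * (6 - 18) - 3 = 16

2P = (18, 16)


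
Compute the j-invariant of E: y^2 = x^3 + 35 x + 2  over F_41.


Delta = -16(4 a^3 + 27 b^2) mod 41 = 1
-1728 * (4 a)^3 = -1728 * (4*35)^3 mod 41 = 1
j = 1 * 1^(-1) mod 41 = 1

j = 1 (mod 41)


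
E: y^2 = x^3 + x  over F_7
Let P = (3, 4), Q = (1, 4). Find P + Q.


P != Q, so use the chord formula.
s = (y2 - y1) / (x2 - x1) = (0) / (5) mod 7 = 0
x3 = s^2 - x1 - x2 mod 7 = 0^2 - 3 - 1 = 3
y3 = s (x1 - x3) - y1 mod 7 = 0 * (3 - 3) - 4 = 3

P + Q = (3, 3)


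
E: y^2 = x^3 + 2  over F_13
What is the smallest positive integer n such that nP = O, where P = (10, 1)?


Compute successive multiples of P until we hit O:
  1P = (10, 1)
  2P = (3, 9)
  3P = (9, 9)
  4P = (6, 6)
  5P = (1, 4)
  6P = (5, 6)
  7P = (12, 1)
  8P = (4, 12)
  ... (continuing to 19P)
  19P = O

ord(P) = 19


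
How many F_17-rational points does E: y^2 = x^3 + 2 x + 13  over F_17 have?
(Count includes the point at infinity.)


For each x in F_17, count y with y^2 = x^3 + 2 x + 13 mod 17:
  x = 0: RHS = 13, y in [8, 9]  -> 2 point(s)
  x = 1: RHS = 16, y in [4, 13]  -> 2 point(s)
  x = 2: RHS = 8, y in [5, 12]  -> 2 point(s)
  x = 4: RHS = 0, y in [0]  -> 1 point(s)
  x = 7: RHS = 13, y in [8, 9]  -> 2 point(s)
  x = 10: RHS = 13, y in [8, 9]  -> 2 point(s)
  x = 13: RHS = 9, y in [3, 14]  -> 2 point(s)
  x = 15: RHS = 1, y in [1, 16]  -> 2 point(s)
Affine points: 15. Add the point at infinity: total = 16.

#E(F_17) = 16


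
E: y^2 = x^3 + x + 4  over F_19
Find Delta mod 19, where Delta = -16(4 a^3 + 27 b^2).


4 a^3 + 27 b^2 = 4*1^3 + 27*4^2 = 4 + 432 = 436
Delta = -16 * (436) = -6976
Delta mod 19 = 16

Delta = 16 (mod 19)


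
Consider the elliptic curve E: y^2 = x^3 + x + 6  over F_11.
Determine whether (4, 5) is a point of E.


Check whether y^2 = x^3 + 1 x + 6 (mod 11) for (x, y) = (4, 5).
LHS: y^2 = 5^2 mod 11 = 3
RHS: x^3 + 1 x + 6 = 4^3 + 1*4 + 6 mod 11 = 8
LHS != RHS

No, not on the curve


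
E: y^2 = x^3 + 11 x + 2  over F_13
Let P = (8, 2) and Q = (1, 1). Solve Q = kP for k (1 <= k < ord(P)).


Enumerate multiples of P until we hit Q = (1, 1):
  1P = (8, 2)
  2P = (1, 12)
  3P = (1, 1)
Match found at i = 3.

k = 3


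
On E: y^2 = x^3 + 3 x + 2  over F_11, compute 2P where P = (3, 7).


k = 2 = 10_2 (binary, LSB first: 01)
Double-and-add from P = (3, 7):
  bit 0 = 0: acc unchanged = O
  bit 1 = 1: acc = O + (6, 7) = (6, 7)

2P = (6, 7)


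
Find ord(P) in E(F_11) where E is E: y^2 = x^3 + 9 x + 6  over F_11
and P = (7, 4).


Compute successive multiples of P until we hit O:
  1P = (7, 4)
  2P = (6, 10)
  3P = (1, 4)
  4P = (3, 7)
  5P = (5, 0)
  6P = (3, 4)
  7P = (1, 7)
  8P = (6, 1)
  ... (continuing to 10P)
  10P = O

ord(P) = 10


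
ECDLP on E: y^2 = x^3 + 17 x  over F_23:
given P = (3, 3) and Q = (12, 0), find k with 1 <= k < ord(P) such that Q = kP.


Enumerate multiples of P until we hit Q = (12, 0):
  1P = (3, 3)
  2P = (12, 0)
Match found at i = 2.

k = 2


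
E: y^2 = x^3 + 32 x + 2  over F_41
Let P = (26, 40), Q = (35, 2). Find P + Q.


P != Q, so use the chord formula.
s = (y2 - y1) / (x2 - x1) = (3) / (9) mod 41 = 14
x3 = s^2 - x1 - x2 mod 41 = 14^2 - 26 - 35 = 12
y3 = s (x1 - x3) - y1 mod 41 = 14 * (26 - 12) - 40 = 33

P + Q = (12, 33)


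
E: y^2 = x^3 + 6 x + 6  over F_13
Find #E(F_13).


For each x in F_13, count y with y^2 = x^3 + 6 x + 6 mod 13:
  x = 1: RHS = 0, y in [0]  -> 1 point(s)
  x = 2: RHS = 0, y in [0]  -> 1 point(s)
  x = 3: RHS = 12, y in [5, 8]  -> 2 point(s)
  x = 4: RHS = 3, y in [4, 9]  -> 2 point(s)
  x = 7: RHS = 1, y in [1, 12]  -> 2 point(s)
  x = 9: RHS = 9, y in [3, 10]  -> 2 point(s)
  x = 10: RHS = 0, y in [0]  -> 1 point(s)
  x = 11: RHS = 12, y in [5, 8]  -> 2 point(s)
  x = 12: RHS = 12, y in [5, 8]  -> 2 point(s)
Affine points: 15. Add the point at infinity: total = 16.

#E(F_13) = 16


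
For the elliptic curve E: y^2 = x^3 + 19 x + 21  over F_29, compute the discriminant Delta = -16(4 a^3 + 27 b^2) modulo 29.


4 a^3 + 27 b^2 = 4*19^3 + 27*21^2 = 27436 + 11907 = 39343
Delta = -16 * (39343) = -629488
Delta mod 29 = 15

Delta = 15 (mod 29)


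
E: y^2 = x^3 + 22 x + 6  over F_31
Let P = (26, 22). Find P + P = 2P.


Doubling: s = (3 x1^2 + a) / (2 y1)
s = (3*26^2 + 22) / (2*22) mod 31 = 17
x3 = s^2 - 2 x1 mod 31 = 17^2 - 2*26 = 20
y3 = s (x1 - x3) - y1 mod 31 = 17 * (26 - 20) - 22 = 18

2P = (20, 18)


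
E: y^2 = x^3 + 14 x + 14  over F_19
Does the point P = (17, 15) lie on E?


Check whether y^2 = x^3 + 14 x + 14 (mod 19) for (x, y) = (17, 15).
LHS: y^2 = 15^2 mod 19 = 16
RHS: x^3 + 14 x + 14 = 17^3 + 14*17 + 14 mod 19 = 16
LHS = RHS

Yes, on the curve


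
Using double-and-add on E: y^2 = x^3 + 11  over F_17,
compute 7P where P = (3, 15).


k = 7 = 111_2 (binary, LSB first: 111)
Double-and-add from P = (3, 15):
  bit 0 = 1: acc = O + (3, 15) = (3, 15)
  bit 1 = 1: acc = (3, 15) + (13, 10) = (14, 16)
  bit 2 = 1: acc = (14, 16) + (9, 3) = (13, 7)

7P = (13, 7)


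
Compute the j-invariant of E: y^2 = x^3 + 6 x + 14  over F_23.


Delta = -16(4 a^3 + 27 b^2) mod 23 = 13
-1728 * (4 a)^3 = -1728 * (4*6)^3 mod 23 = 20
j = 20 * 13^(-1) mod 23 = 21

j = 21 (mod 23)


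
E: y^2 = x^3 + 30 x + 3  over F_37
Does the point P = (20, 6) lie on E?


Check whether y^2 = x^3 + 30 x + 3 (mod 37) for (x, y) = (20, 6).
LHS: y^2 = 6^2 mod 37 = 36
RHS: x^3 + 30 x + 3 = 20^3 + 30*20 + 3 mod 37 = 19
LHS != RHS

No, not on the curve


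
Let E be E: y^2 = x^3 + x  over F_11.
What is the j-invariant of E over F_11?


Delta = -16(4 a^3 + 27 b^2) mod 11 = 2
-1728 * (4 a)^3 = -1728 * (4*1)^3 mod 11 = 2
j = 2 * 2^(-1) mod 11 = 1

j = 1 (mod 11)


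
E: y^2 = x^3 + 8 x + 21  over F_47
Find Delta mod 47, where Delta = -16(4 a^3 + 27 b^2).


4 a^3 + 27 b^2 = 4*8^3 + 27*21^2 = 2048 + 11907 = 13955
Delta = -16 * (13955) = -223280
Delta mod 47 = 17

Delta = 17 (mod 47)


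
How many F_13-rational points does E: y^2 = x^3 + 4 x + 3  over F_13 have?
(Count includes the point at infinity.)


For each x in F_13, count y with y^2 = x^3 + 4 x + 3 mod 13:
  x = 0: RHS = 3, y in [4, 9]  -> 2 point(s)
  x = 3: RHS = 3, y in [4, 9]  -> 2 point(s)
  x = 6: RHS = 9, y in [3, 10]  -> 2 point(s)
  x = 7: RHS = 10, y in [6, 7]  -> 2 point(s)
  x = 8: RHS = 1, y in [1, 12]  -> 2 point(s)
  x = 9: RHS = 1, y in [1, 12]  -> 2 point(s)
  x = 10: RHS = 3, y in [4, 9]  -> 2 point(s)
  x = 11: RHS = 0, y in [0]  -> 1 point(s)
Affine points: 15. Add the point at infinity: total = 16.

#E(F_13) = 16


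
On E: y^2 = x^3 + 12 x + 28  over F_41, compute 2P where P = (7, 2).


Doubling: s = (3 x1^2 + a) / (2 y1)
s = (3*7^2 + 12) / (2*2) mod 41 = 9
x3 = s^2 - 2 x1 mod 41 = 9^2 - 2*7 = 26
y3 = s (x1 - x3) - y1 mod 41 = 9 * (7 - 26) - 2 = 32

2P = (26, 32)


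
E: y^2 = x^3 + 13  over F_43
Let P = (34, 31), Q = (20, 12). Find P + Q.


P != Q, so use the chord formula.
s = (y2 - y1) / (x2 - x1) = (24) / (29) mod 43 = 29
x3 = s^2 - x1 - x2 mod 43 = 29^2 - 34 - 20 = 13
y3 = s (x1 - x3) - y1 mod 43 = 29 * (34 - 13) - 31 = 19

P + Q = (13, 19)


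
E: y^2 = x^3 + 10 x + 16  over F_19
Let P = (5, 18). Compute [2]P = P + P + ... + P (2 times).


k = 2 = 10_2 (binary, LSB first: 01)
Double-and-add from P = (5, 18):
  bit 0 = 0: acc unchanged = O
  bit 1 = 1: acc = O + (15, 8) = (15, 8)

2P = (15, 8)


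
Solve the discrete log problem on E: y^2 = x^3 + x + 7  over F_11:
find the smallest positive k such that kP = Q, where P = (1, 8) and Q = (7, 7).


Enumerate multiples of P until we hit Q = (7, 7):
  1P = (1, 8)
  2P = (7, 7)
Match found at i = 2.

k = 2


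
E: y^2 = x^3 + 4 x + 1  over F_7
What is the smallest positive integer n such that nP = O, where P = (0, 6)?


Compute successive multiples of P until we hit O:
  1P = (0, 6)
  2P = (4, 2)
  3P = (4, 5)
  4P = (0, 1)
  5P = O

ord(P) = 5


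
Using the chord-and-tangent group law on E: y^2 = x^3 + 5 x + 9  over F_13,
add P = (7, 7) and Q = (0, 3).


P != Q, so use the chord formula.
s = (y2 - y1) / (x2 - x1) = (9) / (6) mod 13 = 8
x3 = s^2 - x1 - x2 mod 13 = 8^2 - 7 - 0 = 5
y3 = s (x1 - x3) - y1 mod 13 = 8 * (7 - 5) - 7 = 9

P + Q = (5, 9)


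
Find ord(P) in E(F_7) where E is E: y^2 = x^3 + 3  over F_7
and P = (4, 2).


Compute successive multiples of P until we hit O:
  1P = (4, 2)
  2P = (3, 3)
  3P = (1, 2)
  4P = (2, 5)
  5P = (5, 3)
  6P = (6, 3)
  7P = (6, 4)
  8P = (5, 4)
  ... (continuing to 13P)
  13P = O

ord(P) = 13


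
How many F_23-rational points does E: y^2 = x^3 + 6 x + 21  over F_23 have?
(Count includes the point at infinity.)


For each x in F_23, count y with y^2 = x^3 + 6 x + 21 mod 23:
  x = 2: RHS = 18, y in [8, 15]  -> 2 point(s)
  x = 8: RHS = 6, y in [11, 12]  -> 2 point(s)
  x = 10: RHS = 0, y in [0]  -> 1 point(s)
  x = 12: RHS = 4, y in [2, 21]  -> 2 point(s)
  x = 15: RHS = 13, y in [6, 17]  -> 2 point(s)
  x = 16: RHS = 4, y in [2, 21]  -> 2 point(s)
  x = 18: RHS = 4, y in [2, 21]  -> 2 point(s)
  x = 19: RHS = 2, y in [5, 18]  -> 2 point(s)
  x = 21: RHS = 1, y in [1, 22]  -> 2 point(s)
Affine points: 17. Add the point at infinity: total = 18.

#E(F_23) = 18


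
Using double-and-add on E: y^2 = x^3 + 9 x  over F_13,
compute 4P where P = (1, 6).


k = 4 = 100_2 (binary, LSB first: 001)
Double-and-add from P = (1, 6):
  bit 0 = 0: acc unchanged = O
  bit 1 = 0: acc unchanged = O
  bit 2 = 1: acc = O + (1, 7) = (1, 7)

4P = (1, 7)


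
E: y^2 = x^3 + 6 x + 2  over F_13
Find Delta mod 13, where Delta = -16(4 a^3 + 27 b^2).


4 a^3 + 27 b^2 = 4*6^3 + 27*2^2 = 864 + 108 = 972
Delta = -16 * (972) = -15552
Delta mod 13 = 9

Delta = 9 (mod 13)


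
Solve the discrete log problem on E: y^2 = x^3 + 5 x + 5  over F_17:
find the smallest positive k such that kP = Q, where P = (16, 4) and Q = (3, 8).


Enumerate multiples of P until we hit Q = (3, 8):
  1P = (16, 4)
  2P = (3, 9)
  3P = (7, 3)
  4P = (15, 15)
  5P = (5, 11)
  6P = (12, 12)
  7P = (10, 1)
  8P = (4, 2)
  9P = (6, 9)
  10P = (8, 9)
  11P = (8, 8)
  12P = (6, 8)
  13P = (4, 15)
  14P = (10, 16)
  15P = (12, 5)
  16P = (5, 6)
  17P = (15, 2)
  18P = (7, 14)
  19P = (3, 8)
Match found at i = 19.

k = 19


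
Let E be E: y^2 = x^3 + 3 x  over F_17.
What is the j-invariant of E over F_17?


Delta = -16(4 a^3 + 27 b^2) mod 17 = 6
-1728 * (4 a)^3 = -1728 * (4*3)^3 mod 17 = 15
j = 15 * 6^(-1) mod 17 = 11

j = 11 (mod 17)


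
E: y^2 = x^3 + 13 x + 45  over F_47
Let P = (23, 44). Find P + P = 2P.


Doubling: s = (3 x1^2 + a) / (2 y1)
s = (3*23^2 + 13) / (2*44) mod 47 = 31
x3 = s^2 - 2 x1 mod 47 = 31^2 - 2*23 = 22
y3 = s (x1 - x3) - y1 mod 47 = 31 * (23 - 22) - 44 = 34

2P = (22, 34)


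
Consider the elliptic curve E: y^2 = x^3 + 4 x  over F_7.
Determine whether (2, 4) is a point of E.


Check whether y^2 = x^3 + 4 x + 0 (mod 7) for (x, y) = (2, 4).
LHS: y^2 = 4^2 mod 7 = 2
RHS: x^3 + 4 x + 0 = 2^3 + 4*2 + 0 mod 7 = 2
LHS = RHS

Yes, on the curve


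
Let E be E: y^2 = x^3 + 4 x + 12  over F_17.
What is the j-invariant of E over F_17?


Delta = -16(4 a^3 + 27 b^2) mod 17 = 13
-1728 * (4 a)^3 = -1728 * (4*4)^3 mod 17 = 11
j = 11 * 13^(-1) mod 17 = 10

j = 10 (mod 17)


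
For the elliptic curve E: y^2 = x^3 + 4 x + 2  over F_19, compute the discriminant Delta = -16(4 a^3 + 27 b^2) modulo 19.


4 a^3 + 27 b^2 = 4*4^3 + 27*2^2 = 256 + 108 = 364
Delta = -16 * (364) = -5824
Delta mod 19 = 9

Delta = 9 (mod 19)


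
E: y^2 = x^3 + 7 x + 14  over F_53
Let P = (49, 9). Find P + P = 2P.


Doubling: s = (3 x1^2 + a) / (2 y1)
s = (3*49^2 + 7) / (2*9) mod 53 = 6
x3 = s^2 - 2 x1 mod 53 = 6^2 - 2*49 = 44
y3 = s (x1 - x3) - y1 mod 53 = 6 * (49 - 44) - 9 = 21

2P = (44, 21)


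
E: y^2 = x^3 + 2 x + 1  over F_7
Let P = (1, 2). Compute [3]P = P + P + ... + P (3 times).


k = 3 = 11_2 (binary, LSB first: 11)
Double-and-add from P = (1, 2):
  bit 0 = 1: acc = O + (1, 2) = (1, 2)
  bit 1 = 1: acc = (1, 2) + (0, 1) = (0, 6)

3P = (0, 6)


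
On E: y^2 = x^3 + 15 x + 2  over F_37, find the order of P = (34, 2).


Compute successive multiples of P until we hit O:
  1P = (34, 2)
  2P = (33, 27)
  3P = (3, 0)
  4P = (33, 10)
  5P = (34, 35)
  6P = O

ord(P) = 6


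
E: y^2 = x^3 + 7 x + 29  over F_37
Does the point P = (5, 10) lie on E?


Check whether y^2 = x^3 + 7 x + 29 (mod 37) for (x, y) = (5, 10).
LHS: y^2 = 10^2 mod 37 = 26
RHS: x^3 + 7 x + 29 = 5^3 + 7*5 + 29 mod 37 = 4
LHS != RHS

No, not on the curve


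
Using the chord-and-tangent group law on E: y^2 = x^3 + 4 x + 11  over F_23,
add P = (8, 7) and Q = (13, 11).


P != Q, so use the chord formula.
s = (y2 - y1) / (x2 - x1) = (4) / (5) mod 23 = 10
x3 = s^2 - x1 - x2 mod 23 = 10^2 - 8 - 13 = 10
y3 = s (x1 - x3) - y1 mod 23 = 10 * (8 - 10) - 7 = 19

P + Q = (10, 19)


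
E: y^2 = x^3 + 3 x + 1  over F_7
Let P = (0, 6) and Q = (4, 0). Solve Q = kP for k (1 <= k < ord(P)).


Enumerate multiples of P until we hit Q = (4, 0):
  1P = (0, 6)
  2P = (4, 0)
Match found at i = 2.

k = 2


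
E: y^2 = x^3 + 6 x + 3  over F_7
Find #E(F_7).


For each x in F_7, count y with y^2 = x^3 + 6 x + 3 mod 7:
  x = 2: RHS = 2, y in [3, 4]  -> 2 point(s)
  x = 4: RHS = 0, y in [0]  -> 1 point(s)
  x = 5: RHS = 4, y in [2, 5]  -> 2 point(s)
Affine points: 5. Add the point at infinity: total = 6.

#E(F_7) = 6


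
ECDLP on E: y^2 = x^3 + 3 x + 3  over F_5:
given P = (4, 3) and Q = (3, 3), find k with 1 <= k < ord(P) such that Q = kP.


Enumerate multiples of P until we hit Q = (3, 3):
  1P = (4, 3)
  2P = (3, 3)
Match found at i = 2.

k = 2


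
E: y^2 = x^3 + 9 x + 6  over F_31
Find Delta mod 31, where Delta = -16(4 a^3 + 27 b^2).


4 a^3 + 27 b^2 = 4*9^3 + 27*6^2 = 2916 + 972 = 3888
Delta = -16 * (3888) = -62208
Delta mod 31 = 9

Delta = 9 (mod 31)


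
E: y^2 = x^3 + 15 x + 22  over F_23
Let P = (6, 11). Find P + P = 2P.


Doubling: s = (3 x1^2 + a) / (2 y1)
s = (3*6^2 + 15) / (2*11) mod 23 = 15
x3 = s^2 - 2 x1 mod 23 = 15^2 - 2*6 = 6
y3 = s (x1 - x3) - y1 mod 23 = 15 * (6 - 6) - 11 = 12

2P = (6, 12)


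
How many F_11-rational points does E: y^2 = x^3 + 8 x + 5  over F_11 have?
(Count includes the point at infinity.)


For each x in F_11, count y with y^2 = x^3 + 8 x + 5 mod 11:
  x = 0: RHS = 5, y in [4, 7]  -> 2 point(s)
  x = 1: RHS = 3, y in [5, 6]  -> 2 point(s)
  x = 3: RHS = 1, y in [1, 10]  -> 2 point(s)
  x = 5: RHS = 5, y in [4, 7]  -> 2 point(s)
  x = 6: RHS = 5, y in [4, 7]  -> 2 point(s)
  x = 8: RHS = 9, y in [3, 8]  -> 2 point(s)
  x = 9: RHS = 3, y in [5, 6]  -> 2 point(s)
Affine points: 14. Add the point at infinity: total = 15.

#E(F_11) = 15


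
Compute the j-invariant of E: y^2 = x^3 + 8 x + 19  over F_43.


Delta = -16(4 a^3 + 27 b^2) mod 43 = 7
-1728 * (4 a)^3 = -1728 * (4*8)^3 mod 43 = 27
j = 27 * 7^(-1) mod 43 = 10

j = 10 (mod 43)


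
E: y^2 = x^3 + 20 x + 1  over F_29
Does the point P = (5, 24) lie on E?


Check whether y^2 = x^3 + 20 x + 1 (mod 29) for (x, y) = (5, 24).
LHS: y^2 = 24^2 mod 29 = 25
RHS: x^3 + 20 x + 1 = 5^3 + 20*5 + 1 mod 29 = 23
LHS != RHS

No, not on the curve


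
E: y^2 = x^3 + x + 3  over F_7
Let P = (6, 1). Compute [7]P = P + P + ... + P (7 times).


k = 7 = 111_2 (binary, LSB first: 111)
Double-and-add from P = (6, 1):
  bit 0 = 1: acc = O + (6, 1) = (6, 1)
  bit 1 = 1: acc = (6, 1) + (6, 6) = O
  bit 2 = 1: acc = O + (6, 1) = (6, 1)

7P = (6, 1)


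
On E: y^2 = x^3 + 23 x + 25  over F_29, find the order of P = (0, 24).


Compute successive multiples of P until we hit O:
  1P = (0, 24)
  2P = (5, 2)
  3P = (19, 19)
  4P = (3, 18)
  5P = (1, 7)
  6P = (27, 0)
  7P = (1, 22)
  8P = (3, 11)
  ... (continuing to 12P)
  12P = O

ord(P) = 12


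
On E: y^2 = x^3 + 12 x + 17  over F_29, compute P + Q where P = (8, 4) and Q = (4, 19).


P != Q, so use the chord formula.
s = (y2 - y1) / (x2 - x1) = (15) / (25) mod 29 = 18
x3 = s^2 - x1 - x2 mod 29 = 18^2 - 8 - 4 = 22
y3 = s (x1 - x3) - y1 mod 29 = 18 * (8 - 22) - 4 = 5

P + Q = (22, 5)


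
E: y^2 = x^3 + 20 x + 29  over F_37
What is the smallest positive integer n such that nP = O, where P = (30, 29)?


Compute successive multiples of P until we hit O:
  1P = (30, 29)
  2P = (17, 18)
  3P = (31, 10)
  4P = (4, 32)
  5P = (15, 2)
  6P = (13, 9)
  7P = (32, 10)
  8P = (19, 33)
  ... (continuing to 31P)
  31P = O

ord(P) = 31


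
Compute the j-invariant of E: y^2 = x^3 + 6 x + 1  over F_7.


Delta = -16(4 a^3 + 27 b^2) mod 7 = 3
-1728 * (4 a)^3 = -1728 * (4*6)^3 mod 7 = 6
j = 6 * 3^(-1) mod 7 = 2

j = 2 (mod 7)


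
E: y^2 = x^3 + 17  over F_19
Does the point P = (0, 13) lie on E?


Check whether y^2 = x^3 + 0 x + 17 (mod 19) for (x, y) = (0, 13).
LHS: y^2 = 13^2 mod 19 = 17
RHS: x^3 + 0 x + 17 = 0^3 + 0*0 + 17 mod 19 = 17
LHS = RHS

Yes, on the curve


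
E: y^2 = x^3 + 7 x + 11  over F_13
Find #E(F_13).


For each x in F_13, count y with y^2 = x^3 + 7 x + 11 mod 13:
  x = 4: RHS = 12, y in [5, 8]  -> 2 point(s)
  x = 6: RHS = 9, y in [3, 10]  -> 2 point(s)
  x = 7: RHS = 0, y in [0]  -> 1 point(s)
  x = 9: RHS = 10, y in [6, 7]  -> 2 point(s)
  x = 12: RHS = 3, y in [4, 9]  -> 2 point(s)
Affine points: 9. Add the point at infinity: total = 10.

#E(F_13) = 10


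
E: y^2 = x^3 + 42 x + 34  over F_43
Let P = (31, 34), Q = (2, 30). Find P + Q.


P != Q, so use the chord formula.
s = (y2 - y1) / (x2 - x1) = (39) / (14) mod 43 = 12
x3 = s^2 - x1 - x2 mod 43 = 12^2 - 31 - 2 = 25
y3 = s (x1 - x3) - y1 mod 43 = 12 * (31 - 25) - 34 = 38

P + Q = (25, 38)


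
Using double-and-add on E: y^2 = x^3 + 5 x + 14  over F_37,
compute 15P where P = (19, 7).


k = 15 = 1111_2 (binary, LSB first: 1111)
Double-and-add from P = (19, 7):
  bit 0 = 1: acc = O + (19, 7) = (19, 7)
  bit 1 = 1: acc = (19, 7) + (6, 36) = (8, 14)
  bit 2 = 1: acc = (8, 14) + (26, 21) = (14, 33)
  bit 3 = 1: acc = (14, 33) + (34, 34) = (10, 19)

15P = (10, 19)


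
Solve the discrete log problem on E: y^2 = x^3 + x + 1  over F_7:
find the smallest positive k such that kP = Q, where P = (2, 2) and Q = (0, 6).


Enumerate multiples of P until we hit Q = (0, 6):
  1P = (2, 2)
  2P = (0, 1)
  3P = (0, 6)
Match found at i = 3.

k = 3


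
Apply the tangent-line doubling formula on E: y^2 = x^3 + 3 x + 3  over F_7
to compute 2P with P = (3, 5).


Doubling: s = (3 x1^2 + a) / (2 y1)
s = (3*3^2 + 3) / (2*5) mod 7 = 3
x3 = s^2 - 2 x1 mod 7 = 3^2 - 2*3 = 3
y3 = s (x1 - x3) - y1 mod 7 = 3 * (3 - 3) - 5 = 2

2P = (3, 2)


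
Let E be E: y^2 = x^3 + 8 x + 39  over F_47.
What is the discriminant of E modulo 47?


4 a^3 + 27 b^2 = 4*8^3 + 27*39^2 = 2048 + 41067 = 43115
Delta = -16 * (43115) = -689840
Delta mod 47 = 26

Delta = 26 (mod 47)


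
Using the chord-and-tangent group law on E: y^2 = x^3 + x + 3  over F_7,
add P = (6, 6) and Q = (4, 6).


P != Q, so use the chord formula.
s = (y2 - y1) / (x2 - x1) = (0) / (5) mod 7 = 0
x3 = s^2 - x1 - x2 mod 7 = 0^2 - 6 - 4 = 4
y3 = s (x1 - x3) - y1 mod 7 = 0 * (6 - 4) - 6 = 1

P + Q = (4, 1)


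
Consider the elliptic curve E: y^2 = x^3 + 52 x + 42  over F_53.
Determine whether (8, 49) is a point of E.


Check whether y^2 = x^3 + 52 x + 42 (mod 53) for (x, y) = (8, 49).
LHS: y^2 = 49^2 mod 53 = 16
RHS: x^3 + 52 x + 42 = 8^3 + 52*8 + 42 mod 53 = 16
LHS = RHS

Yes, on the curve


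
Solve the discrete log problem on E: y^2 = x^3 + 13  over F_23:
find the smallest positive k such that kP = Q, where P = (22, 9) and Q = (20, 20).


Enumerate multiples of P until we hit Q = (20, 20):
  1P = (22, 9)
  2P = (18, 7)
  3P = (12, 19)
  4P = (13, 5)
  5P = (20, 20)
Match found at i = 5.

k = 5


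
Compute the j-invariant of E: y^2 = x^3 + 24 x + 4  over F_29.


Delta = -16(4 a^3 + 27 b^2) mod 29 = 15
-1728 * (4 a)^3 = -1728 * (4*24)^3 mod 29 = 19
j = 19 * 15^(-1) mod 29 = 9

j = 9 (mod 29)


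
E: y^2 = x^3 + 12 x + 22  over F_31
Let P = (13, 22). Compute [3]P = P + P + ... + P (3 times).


k = 3 = 11_2 (binary, LSB first: 11)
Double-and-add from P = (13, 22):
  bit 0 = 1: acc = O + (13, 22) = (13, 22)
  bit 1 = 1: acc = (13, 22) + (14, 12) = (11, 20)

3P = (11, 20)


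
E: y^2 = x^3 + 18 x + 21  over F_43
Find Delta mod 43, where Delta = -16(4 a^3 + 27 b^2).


4 a^3 + 27 b^2 = 4*18^3 + 27*21^2 = 23328 + 11907 = 35235
Delta = -16 * (35235) = -563760
Delta mod 43 = 13

Delta = 13 (mod 43)


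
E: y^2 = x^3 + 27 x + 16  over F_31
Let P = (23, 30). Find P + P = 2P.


Doubling: s = (3 x1^2 + a) / (2 y1)
s = (3*23^2 + 27) / (2*30) mod 31 = 30
x3 = s^2 - 2 x1 mod 31 = 30^2 - 2*23 = 17
y3 = s (x1 - x3) - y1 mod 31 = 30 * (23 - 17) - 30 = 26

2P = (17, 26)


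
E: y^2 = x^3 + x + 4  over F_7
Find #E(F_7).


For each x in F_7, count y with y^2 = x^3 + 1 x + 4 mod 7:
  x = 0: RHS = 4, y in [2, 5]  -> 2 point(s)
  x = 2: RHS = 0, y in [0]  -> 1 point(s)
  x = 4: RHS = 2, y in [3, 4]  -> 2 point(s)
  x = 5: RHS = 1, y in [1, 6]  -> 2 point(s)
  x = 6: RHS = 2, y in [3, 4]  -> 2 point(s)
Affine points: 9. Add the point at infinity: total = 10.

#E(F_7) = 10


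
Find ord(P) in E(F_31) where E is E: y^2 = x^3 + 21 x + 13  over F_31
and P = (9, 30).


Compute successive multiples of P until we hit O:
  1P = (9, 30)
  2P = (15, 18)
  3P = (11, 5)
  4P = (20, 30)
  5P = (2, 1)
  6P = (3, 17)
  7P = (28, 27)
  8P = (27, 12)
  ... (continuing to 17P)
  17P = O

ord(P) = 17


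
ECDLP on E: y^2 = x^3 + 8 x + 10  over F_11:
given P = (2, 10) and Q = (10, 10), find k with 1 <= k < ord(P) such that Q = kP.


Enumerate multiples of P until we hit Q = (10, 10):
  1P = (2, 10)
  2P = (8, 6)
  3P = (10, 10)
Match found at i = 3.

k = 3


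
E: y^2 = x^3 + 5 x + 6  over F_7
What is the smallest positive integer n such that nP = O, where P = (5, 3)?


Compute successive multiples of P until we hit O:
  1P = (5, 3)
  2P = (6, 0)
  3P = (5, 4)
  4P = O

ord(P) = 4


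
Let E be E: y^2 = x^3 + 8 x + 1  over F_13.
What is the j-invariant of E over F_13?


Delta = -16(4 a^3 + 27 b^2) mod 13 = 2
-1728 * (4 a)^3 = -1728 * (4*8)^3 mod 13 = 8
j = 8 * 2^(-1) mod 13 = 4

j = 4 (mod 13)


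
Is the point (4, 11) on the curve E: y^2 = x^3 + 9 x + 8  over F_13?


Check whether y^2 = x^3 + 9 x + 8 (mod 13) for (x, y) = (4, 11).
LHS: y^2 = 11^2 mod 13 = 4
RHS: x^3 + 9 x + 8 = 4^3 + 9*4 + 8 mod 13 = 4
LHS = RHS

Yes, on the curve


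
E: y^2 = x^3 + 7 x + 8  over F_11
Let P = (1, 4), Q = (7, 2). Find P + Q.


P != Q, so use the chord formula.
s = (y2 - y1) / (x2 - x1) = (9) / (6) mod 11 = 7
x3 = s^2 - x1 - x2 mod 11 = 7^2 - 1 - 7 = 8
y3 = s (x1 - x3) - y1 mod 11 = 7 * (1 - 8) - 4 = 2

P + Q = (8, 2)


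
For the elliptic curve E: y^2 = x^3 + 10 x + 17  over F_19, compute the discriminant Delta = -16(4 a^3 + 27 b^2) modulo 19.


4 a^3 + 27 b^2 = 4*10^3 + 27*17^2 = 4000 + 7803 = 11803
Delta = -16 * (11803) = -188848
Delta mod 19 = 12

Delta = 12 (mod 19)


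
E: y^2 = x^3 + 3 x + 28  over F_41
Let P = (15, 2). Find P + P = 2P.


Doubling: s = (3 x1^2 + a) / (2 y1)
s = (3*15^2 + 3) / (2*2) mod 41 = 26
x3 = s^2 - 2 x1 mod 41 = 26^2 - 2*15 = 31
y3 = s (x1 - x3) - y1 mod 41 = 26 * (15 - 31) - 2 = 33

2P = (31, 33)


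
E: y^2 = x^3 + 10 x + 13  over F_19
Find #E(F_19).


For each x in F_19, count y with y^2 = x^3 + 10 x + 13 mod 19:
  x = 1: RHS = 5, y in [9, 10]  -> 2 point(s)
  x = 5: RHS = 17, y in [6, 13]  -> 2 point(s)
  x = 6: RHS = 4, y in [2, 17]  -> 2 point(s)
  x = 8: RHS = 16, y in [4, 15]  -> 2 point(s)
  x = 10: RHS = 11, y in [7, 12]  -> 2 point(s)
  x = 14: RHS = 9, y in [3, 16]  -> 2 point(s)
  x = 15: RHS = 4, y in [2, 17]  -> 2 point(s)
  x = 17: RHS = 4, y in [2, 17]  -> 2 point(s)
Affine points: 16. Add the point at infinity: total = 17.

#E(F_19) = 17


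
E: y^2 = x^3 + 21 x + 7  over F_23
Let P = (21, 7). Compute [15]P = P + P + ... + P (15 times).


k = 15 = 1111_2 (binary, LSB first: 1111)
Double-and-add from P = (21, 7):
  bit 0 = 1: acc = O + (21, 7) = (21, 7)
  bit 1 = 1: acc = (21, 7) + (20, 20) = (13, 4)
  bit 2 = 1: acc = (13, 4) + (1, 12) = (12, 3)
  bit 3 = 1: acc = (12, 3) + (22, 13) = (13, 19)

15P = (13, 19)


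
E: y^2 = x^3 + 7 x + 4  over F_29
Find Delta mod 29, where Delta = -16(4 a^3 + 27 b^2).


4 a^3 + 27 b^2 = 4*7^3 + 27*4^2 = 1372 + 432 = 1804
Delta = -16 * (1804) = -28864
Delta mod 29 = 20

Delta = 20 (mod 29)


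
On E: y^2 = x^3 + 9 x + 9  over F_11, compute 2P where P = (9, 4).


Doubling: s = (3 x1^2 + a) / (2 y1)
s = (3*9^2 + 9) / (2*4) mod 11 = 4
x3 = s^2 - 2 x1 mod 11 = 4^2 - 2*9 = 9
y3 = s (x1 - x3) - y1 mod 11 = 4 * (9 - 9) - 4 = 7

2P = (9, 7)


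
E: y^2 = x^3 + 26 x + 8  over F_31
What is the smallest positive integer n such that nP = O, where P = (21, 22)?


Compute successive multiples of P until we hit O:
  1P = (21, 22)
  2P = (25, 16)
  3P = (26, 1)
  4P = (19, 13)
  5P = (19, 18)
  6P = (26, 30)
  7P = (25, 15)
  8P = (21, 9)
  ... (continuing to 9P)
  9P = O

ord(P) = 9


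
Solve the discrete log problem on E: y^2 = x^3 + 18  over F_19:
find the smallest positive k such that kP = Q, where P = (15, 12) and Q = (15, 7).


Enumerate multiples of P until we hit Q = (15, 7):
  1P = (15, 12)
  2P = (12, 13)
  3P = (9, 5)
  4P = (18, 13)
  5P = (3, 11)
  6P = (8, 6)
  7P = (1, 0)
  8P = (8, 13)
  9P = (3, 8)
  10P = (18, 6)
  11P = (9, 14)
  12P = (12, 6)
  13P = (15, 7)
Match found at i = 13.

k = 13


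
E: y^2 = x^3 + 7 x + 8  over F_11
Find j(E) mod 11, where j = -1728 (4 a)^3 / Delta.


Delta = -16(4 a^3 + 27 b^2) mod 11 = 10
-1728 * (4 a)^3 = -1728 * (4*7)^3 mod 11 = 4
j = 4 * 10^(-1) mod 11 = 7

j = 7 (mod 11)


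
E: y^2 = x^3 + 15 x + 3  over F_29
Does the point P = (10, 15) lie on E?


Check whether y^2 = x^3 + 15 x + 3 (mod 29) for (x, y) = (10, 15).
LHS: y^2 = 15^2 mod 29 = 22
RHS: x^3 + 15 x + 3 = 10^3 + 15*10 + 3 mod 29 = 22
LHS = RHS

Yes, on the curve


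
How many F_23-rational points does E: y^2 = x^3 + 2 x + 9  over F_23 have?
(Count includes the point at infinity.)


For each x in F_23, count y with y^2 = x^3 + 2 x + 9 mod 23:
  x = 0: RHS = 9, y in [3, 20]  -> 2 point(s)
  x = 1: RHS = 12, y in [9, 14]  -> 2 point(s)
  x = 4: RHS = 12, y in [9, 14]  -> 2 point(s)
  x = 5: RHS = 6, y in [11, 12]  -> 2 point(s)
  x = 8: RHS = 8, y in [10, 13]  -> 2 point(s)
  x = 12: RHS = 13, y in [6, 17]  -> 2 point(s)
  x = 13: RHS = 1, y in [1, 22]  -> 2 point(s)
  x = 18: RHS = 12, y in [9, 14]  -> 2 point(s)
  x = 19: RHS = 6, y in [11, 12]  -> 2 point(s)
  x = 22: RHS = 6, y in [11, 12]  -> 2 point(s)
Affine points: 20. Add the point at infinity: total = 21.

#E(F_23) = 21


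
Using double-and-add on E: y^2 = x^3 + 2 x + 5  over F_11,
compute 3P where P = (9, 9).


k = 3 = 11_2 (binary, LSB first: 11)
Double-and-add from P = (9, 9):
  bit 0 = 1: acc = O + (9, 9) = (9, 9)
  bit 1 = 1: acc = (9, 9) + (8, 4) = (8, 7)

3P = (8, 7)


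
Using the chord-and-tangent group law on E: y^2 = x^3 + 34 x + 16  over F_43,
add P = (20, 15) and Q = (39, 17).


P != Q, so use the chord formula.
s = (y2 - y1) / (x2 - x1) = (2) / (19) mod 43 = 25
x3 = s^2 - x1 - x2 mod 43 = 25^2 - 20 - 39 = 7
y3 = s (x1 - x3) - y1 mod 43 = 25 * (20 - 7) - 15 = 9

P + Q = (7, 9)


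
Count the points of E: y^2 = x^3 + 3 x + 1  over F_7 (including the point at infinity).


For each x in F_7, count y with y^2 = x^3 + 3 x + 1 mod 7:
  x = 0: RHS = 1, y in [1, 6]  -> 2 point(s)
  x = 2: RHS = 1, y in [1, 6]  -> 2 point(s)
  x = 3: RHS = 2, y in [3, 4]  -> 2 point(s)
  x = 4: RHS = 0, y in [0]  -> 1 point(s)
  x = 5: RHS = 1, y in [1, 6]  -> 2 point(s)
  x = 6: RHS = 4, y in [2, 5]  -> 2 point(s)
Affine points: 11. Add the point at infinity: total = 12.

#E(F_7) = 12


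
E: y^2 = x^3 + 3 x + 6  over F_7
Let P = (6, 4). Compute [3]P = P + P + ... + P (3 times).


k = 3 = 11_2 (binary, LSB first: 11)
Double-and-add from P = (6, 4):
  bit 0 = 1: acc = O + (6, 4) = (6, 4)
  bit 1 = 1: acc = (6, 4) + (3, 0) = (6, 3)

3P = (6, 3)


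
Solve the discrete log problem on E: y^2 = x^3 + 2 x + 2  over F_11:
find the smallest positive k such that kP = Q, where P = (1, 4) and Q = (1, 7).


Enumerate multiples of P until we hit Q = (1, 7):
  1P = (1, 4)
  2P = (2, 5)
  3P = (9, 10)
  4P = (5, 4)
  5P = (5, 7)
  6P = (9, 1)
  7P = (2, 6)
  8P = (1, 7)
Match found at i = 8.

k = 8


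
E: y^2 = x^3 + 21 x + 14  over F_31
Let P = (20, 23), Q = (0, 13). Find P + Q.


P != Q, so use the chord formula.
s = (y2 - y1) / (x2 - x1) = (21) / (11) mod 31 = 16
x3 = s^2 - x1 - x2 mod 31 = 16^2 - 20 - 0 = 19
y3 = s (x1 - x3) - y1 mod 31 = 16 * (20 - 19) - 23 = 24

P + Q = (19, 24)


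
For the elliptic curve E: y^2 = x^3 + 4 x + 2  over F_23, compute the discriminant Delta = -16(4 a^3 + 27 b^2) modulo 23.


4 a^3 + 27 b^2 = 4*4^3 + 27*2^2 = 256 + 108 = 364
Delta = -16 * (364) = -5824
Delta mod 23 = 18

Delta = 18 (mod 23)


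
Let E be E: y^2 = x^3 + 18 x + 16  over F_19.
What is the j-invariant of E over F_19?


Delta = -16(4 a^3 + 27 b^2) mod 19 = 14
-1728 * (4 a)^3 = -1728 * (4*18)^3 mod 19 = 12
j = 12 * 14^(-1) mod 19 = 9

j = 9 (mod 19)


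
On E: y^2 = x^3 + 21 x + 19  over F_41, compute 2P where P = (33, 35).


Doubling: s = (3 x1^2 + a) / (2 y1)
s = (3*33^2 + 21) / (2*35) mod 41 = 13
x3 = s^2 - 2 x1 mod 41 = 13^2 - 2*33 = 21
y3 = s (x1 - x3) - y1 mod 41 = 13 * (33 - 21) - 35 = 39

2P = (21, 39)


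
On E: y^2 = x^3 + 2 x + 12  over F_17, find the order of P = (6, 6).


Compute successive multiples of P until we hit O:
  1P = (6, 6)
  2P = (13, 12)
  3P = (14, 9)
  4P = (16, 3)
  5P = (16, 14)
  6P = (14, 8)
  7P = (13, 5)
  8P = (6, 11)
  ... (continuing to 9P)
  9P = O

ord(P) = 9


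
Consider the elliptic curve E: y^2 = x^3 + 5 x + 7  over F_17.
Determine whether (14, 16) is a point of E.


Check whether y^2 = x^3 + 5 x + 7 (mod 17) for (x, y) = (14, 16).
LHS: y^2 = 16^2 mod 17 = 1
RHS: x^3 + 5 x + 7 = 14^3 + 5*14 + 7 mod 17 = 16
LHS != RHS

No, not on the curve


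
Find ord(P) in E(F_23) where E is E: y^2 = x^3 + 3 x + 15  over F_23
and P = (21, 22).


Compute successive multiples of P until we hit O:
  1P = (21, 22)
  2P = (20, 5)
  3P = (18, 6)
  4P = (15, 10)
  5P = (14, 15)
  6P = (12, 10)
  7P = (2, 11)
  8P = (9, 14)
  ... (continuing to 19P)
  19P = O

ord(P) = 19


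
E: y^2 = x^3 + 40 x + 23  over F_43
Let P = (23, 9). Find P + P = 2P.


Doubling: s = (3 x1^2 + a) / (2 y1)
s = (3*23^2 + 40) / (2*9) mod 43 = 2
x3 = s^2 - 2 x1 mod 43 = 2^2 - 2*23 = 1
y3 = s (x1 - x3) - y1 mod 43 = 2 * (23 - 1) - 9 = 35

2P = (1, 35)


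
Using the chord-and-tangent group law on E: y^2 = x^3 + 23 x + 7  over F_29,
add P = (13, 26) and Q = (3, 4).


P != Q, so use the chord formula.
s = (y2 - y1) / (x2 - x1) = (7) / (19) mod 29 = 8
x3 = s^2 - x1 - x2 mod 29 = 8^2 - 13 - 3 = 19
y3 = s (x1 - x3) - y1 mod 29 = 8 * (13 - 19) - 26 = 13

P + Q = (19, 13)


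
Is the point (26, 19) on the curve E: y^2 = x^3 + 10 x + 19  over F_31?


Check whether y^2 = x^3 + 10 x + 19 (mod 31) for (x, y) = (26, 19).
LHS: y^2 = 19^2 mod 31 = 20
RHS: x^3 + 10 x + 19 = 26^3 + 10*26 + 19 mod 31 = 30
LHS != RHS

No, not on the curve


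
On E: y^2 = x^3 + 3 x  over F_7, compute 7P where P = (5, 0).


k = 7 = 111_2 (binary, LSB first: 111)
Double-and-add from P = (5, 0):
  bit 0 = 1: acc = O + (5, 0) = (5, 0)
  bit 1 = 1: acc = (5, 0) + O = (5, 0)
  bit 2 = 1: acc = (5, 0) + O = (5, 0)

7P = (5, 0)


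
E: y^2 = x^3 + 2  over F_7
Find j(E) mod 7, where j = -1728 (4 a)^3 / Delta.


Delta = -16(4 a^3 + 27 b^2) mod 7 = 1
-1728 * (4 a)^3 = -1728 * (4*0)^3 mod 7 = 0
j = 0 * 1^(-1) mod 7 = 0

j = 0 (mod 7)


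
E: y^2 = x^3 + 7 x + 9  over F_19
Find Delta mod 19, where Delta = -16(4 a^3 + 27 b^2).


4 a^3 + 27 b^2 = 4*7^3 + 27*9^2 = 1372 + 2187 = 3559
Delta = -16 * (3559) = -56944
Delta mod 19 = 18

Delta = 18 (mod 19)
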